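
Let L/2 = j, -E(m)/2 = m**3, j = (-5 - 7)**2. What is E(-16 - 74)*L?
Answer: 419904000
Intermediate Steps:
j = 144 (j = (-12)**2 = 144)
E(m) = -2*m**3
L = 288 (L = 2*144 = 288)
E(-16 - 74)*L = -2*(-16 - 74)**3*288 = -2*(-90)**3*288 = -2*(-729000)*288 = 1458000*288 = 419904000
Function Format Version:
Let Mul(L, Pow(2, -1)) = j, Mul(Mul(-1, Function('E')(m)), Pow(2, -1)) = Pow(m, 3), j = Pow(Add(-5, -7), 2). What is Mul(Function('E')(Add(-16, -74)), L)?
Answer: 419904000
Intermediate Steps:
j = 144 (j = Pow(-12, 2) = 144)
Function('E')(m) = Mul(-2, Pow(m, 3))
L = 288 (L = Mul(2, 144) = 288)
Mul(Function('E')(Add(-16, -74)), L) = Mul(Mul(-2, Pow(Add(-16, -74), 3)), 288) = Mul(Mul(-2, Pow(-90, 3)), 288) = Mul(Mul(-2, -729000), 288) = Mul(1458000, 288) = 419904000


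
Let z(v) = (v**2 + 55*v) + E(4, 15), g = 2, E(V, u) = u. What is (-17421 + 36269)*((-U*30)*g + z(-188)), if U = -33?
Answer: 508877152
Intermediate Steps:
z(v) = 15 + v**2 + 55*v (z(v) = (v**2 + 55*v) + 15 = 15 + v**2 + 55*v)
(-17421 + 36269)*((-U*30)*g + z(-188)) = (-17421 + 36269)*((-1*(-33)*30)*2 + (15 + (-188)**2 + 55*(-188))) = 18848*((33*30)*2 + (15 + 35344 - 10340)) = 18848*(990*2 + 25019) = 18848*(1980 + 25019) = 18848*26999 = 508877152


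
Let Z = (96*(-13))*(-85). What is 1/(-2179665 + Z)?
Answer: -1/2073585 ≈ -4.8226e-7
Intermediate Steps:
Z = 106080 (Z = -1248*(-85) = 106080)
1/(-2179665 + Z) = 1/(-2179665 + 106080) = 1/(-2073585) = -1/2073585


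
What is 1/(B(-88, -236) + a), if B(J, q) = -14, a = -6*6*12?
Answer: -1/446 ≈ -0.0022422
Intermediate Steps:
a = -432 (a = -36*12 = -432)
1/(B(-88, -236) + a) = 1/(-14 - 432) = 1/(-446) = -1/446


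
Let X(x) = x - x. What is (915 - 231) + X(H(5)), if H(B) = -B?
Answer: 684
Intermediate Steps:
X(x) = 0
(915 - 231) + X(H(5)) = (915 - 231) + 0 = 684 + 0 = 684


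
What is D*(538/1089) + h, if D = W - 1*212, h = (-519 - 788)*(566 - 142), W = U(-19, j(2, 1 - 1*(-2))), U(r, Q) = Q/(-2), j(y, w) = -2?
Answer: -603602470/1089 ≈ -5.5427e+5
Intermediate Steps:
U(r, Q) = -Q/2 (U(r, Q) = Q*(-½) = -Q/2)
W = 1 (W = -½*(-2) = 1)
h = -554168 (h = -1307*424 = -554168)
D = -211 (D = 1 - 1*212 = 1 - 212 = -211)
D*(538/1089) + h = -113518/1089 - 554168 = -603602470/1089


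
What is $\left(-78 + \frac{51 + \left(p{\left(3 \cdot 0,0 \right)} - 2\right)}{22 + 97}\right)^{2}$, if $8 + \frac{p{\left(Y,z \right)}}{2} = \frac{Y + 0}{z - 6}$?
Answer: $\frac{85544001}{14161} \approx 6040.8$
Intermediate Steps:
$p{\left(Y,z \right)} = -16 + \frac{2 Y}{-6 + z}$ ($p{\left(Y,z \right)} = -16 + 2 \frac{Y + 0}{z - 6} = -16 + 2 \frac{Y}{-6 + z} = -16 + \frac{2 Y}{-6 + z}$)
$\left(-78 + \frac{51 + \left(p{\left(3 \cdot 0,0 \right)} - 2\right)}{22 + 97}\right)^{2} = \left(-78 + \frac{51 + \left(\frac{2 \left(48 + 3 \cdot 0 - 0\right)}{-6 + 0} - 2\right)}{22 + 97}\right)^{2} = \left(-78 + \frac{51 + \left(\frac{2 \left(48 + 0 + 0\right)}{-6} - 2\right)}{119}\right)^{2} = \left(-78 + \left(51 + \left(2 \left(- \frac{1}{6}\right) 48 - 2\right)\right) \frac{1}{119}\right)^{2} = \left(-78 + \left(51 - 18\right) \frac{1}{119}\right)^{2} = \left(-78 + 33 \cdot \frac{1}{119}\right)^{2} = \left(-78 + \frac{33}{119}\right)^{2} = \left(- \frac{9249}{119}\right)^{2} = \frac{85544001}{14161}$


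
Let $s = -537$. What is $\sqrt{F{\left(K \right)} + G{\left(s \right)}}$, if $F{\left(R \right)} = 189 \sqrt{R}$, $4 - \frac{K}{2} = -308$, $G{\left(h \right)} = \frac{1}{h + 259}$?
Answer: $\frac{\sqrt{-278 + 58426704 \sqrt{39}}}{278} \approx 68.711$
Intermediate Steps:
$G{\left(h \right)} = \frac{1}{259 + h}$
$K = 624$ ($K = 8 - -616 = 8 + 616 = 624$)
$\sqrt{F{\left(K \right)} + G{\left(s \right)}} = \sqrt{189 \sqrt{624} + \frac{1}{259 - 537}} = \sqrt{189 \cdot 4 \sqrt{39} + \frac{1}{-278}} = \sqrt{756 \sqrt{39} - \frac{1}{278}} = \sqrt{- \frac{1}{278} + 756 \sqrt{39}}$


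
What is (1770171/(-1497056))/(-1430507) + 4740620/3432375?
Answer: 156188869393276141/113086146905186400 ≈ 1.3811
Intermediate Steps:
(1770171/(-1497056))/(-1430507) + 4740620/3432375 = (1770171*(-1/1497056))*(-1/1430507) + 4740620*(1/3432375) = -1770171/1497056*(-1/1430507) + 948124/686475 = 136167/164734545184 + 948124/686475 = 156188869393276141/113086146905186400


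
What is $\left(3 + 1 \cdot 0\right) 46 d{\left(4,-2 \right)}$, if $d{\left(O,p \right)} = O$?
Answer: $552$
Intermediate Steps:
$\left(3 + 1 \cdot 0\right) 46 d{\left(4,-2 \right)} = \left(3 + 1 \cdot 0\right) 46 \cdot 4 = \left(3 + 0\right) 46 \cdot 4 = 3 \cdot 46 \cdot 4 = 138 \cdot 4 = 552$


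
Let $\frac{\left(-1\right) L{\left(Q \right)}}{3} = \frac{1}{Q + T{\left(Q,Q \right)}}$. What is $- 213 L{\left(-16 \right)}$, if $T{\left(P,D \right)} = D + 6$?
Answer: $- \frac{639}{26} \approx -24.577$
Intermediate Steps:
$T{\left(P,D \right)} = 6 + D$
$L{\left(Q \right)} = - \frac{3}{6 + 2 Q}$ ($L{\left(Q \right)} = - \frac{3}{Q + \left(6 + Q\right)} = - \frac{3}{6 + 2 Q}$)
$- 213 L{\left(-16 \right)} = - 213 \left(- \frac{3}{6 + 2 \left(-16\right)}\right) = - 213 \left(- \frac{3}{6 - 32}\right) = - 213 \left(- \frac{3}{-26}\right) = - 213 \left(\left(-3\right) \left(- \frac{1}{26}\right)\right) = \left(-213\right) \frac{3}{26} = - \frac{639}{26}$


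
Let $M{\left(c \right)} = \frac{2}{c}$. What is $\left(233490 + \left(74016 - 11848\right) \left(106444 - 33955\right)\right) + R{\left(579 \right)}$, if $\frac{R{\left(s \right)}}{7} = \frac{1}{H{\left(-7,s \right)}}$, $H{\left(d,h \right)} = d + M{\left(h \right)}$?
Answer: $\frac{18256761775689}{4051} \approx 4.5067 \cdot 10^{9}$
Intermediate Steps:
$H{\left(d,h \right)} = d + \frac{2}{h}$
$R{\left(s \right)} = \frac{7}{-7 + \frac{2}{s}}$
$\left(233490 + \left(74016 - 11848\right) \left(106444 - 33955\right)\right) + R{\left(579 \right)} = \left(233490 + \left(74016 - 11848\right) \left(106444 - 33955\right)\right) - \frac{4053}{-2 + 7 \cdot 579} = \left(233490 + 62168 \cdot 72489\right) - \frac{4053}{-2 + 4053} = \left(233490 + 4506496152\right) - \frac{4053}{4051} = 4506729642 - 4053 \cdot \frac{1}{4051} = 4506729642 - \frac{4053}{4051} = \frac{18256761775689}{4051}$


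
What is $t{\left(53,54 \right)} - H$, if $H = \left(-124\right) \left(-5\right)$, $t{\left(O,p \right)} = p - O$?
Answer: $-619$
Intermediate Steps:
$H = 620$
$t{\left(53,54 \right)} - H = \left(54 - 53\right) - 620 = 1 - 620 = -619$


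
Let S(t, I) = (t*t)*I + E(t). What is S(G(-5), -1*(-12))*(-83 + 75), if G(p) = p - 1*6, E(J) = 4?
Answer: -11648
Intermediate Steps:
G(p) = -6 + p (G(p) = p - 6 = -6 + p)
S(t, I) = 4 + I*t**2 (S(t, I) = (t*t)*I + 4 = t**2*I + 4 = I*t**2 + 4 = 4 + I*t**2)
S(G(-5), -1*(-12))*(-83 + 75) = (4 + (-1*(-12))*(-6 - 5)**2)*(-83 + 75) = (4 + 12*(-11)**2)*(-8) = (4 + 12*121)*(-8) = (4 + 1452)*(-8) = 1456*(-8) = -11648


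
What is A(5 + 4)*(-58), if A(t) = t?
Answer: -522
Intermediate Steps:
A(5 + 4)*(-58) = (5 + 4)*(-58) = 9*(-58) = -522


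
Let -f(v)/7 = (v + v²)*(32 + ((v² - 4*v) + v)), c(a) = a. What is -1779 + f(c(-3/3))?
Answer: -1779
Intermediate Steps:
f(v) = -7*(v + v²)*(32 + v² - 3*v) (f(v) = -7*(v + v²)*(32 + ((v² - 4*v) + v)) = -7*(v + v²)*(32 + (v² - 3*v)) = -7*(v + v²)*(32 + v² - 3*v))
-1779 + f(c(-3/3)) = -1779 + 7*(-3/3)*(-32 - (-3/3)³ - (-87)/3 + 2*(-3/3)²) = -1779 + 7*(-3*⅓)*(-32 - (-3*⅓)³ - (-87)/3 + 2*(-3*⅓)²) = -1779 + 7*(-1)*(-32 - 1*(-1)³ - 29*(-1) + 2*(-1)²) = -1779 + 7*(-1)*(-32 - 1*(-1) + 29 + 2*1) = -1779 + 7*(-1)*(-32 + 1 + 29 + 2) = -1779 + 7*(-1)*0 = -1779 + 0 = -1779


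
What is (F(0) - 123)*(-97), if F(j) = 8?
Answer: 11155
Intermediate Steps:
(F(0) - 123)*(-97) = (8 - 123)*(-97) = -115*(-97) = 11155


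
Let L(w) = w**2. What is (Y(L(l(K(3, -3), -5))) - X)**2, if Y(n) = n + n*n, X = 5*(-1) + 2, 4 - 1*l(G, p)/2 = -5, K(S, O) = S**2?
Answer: 11088721809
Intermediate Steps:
l(G, p) = 18 (l(G, p) = 8 - 2*(-5) = 8 + 10 = 18)
X = -3 (X = -5 + 2 = -3)
Y(n) = n + n**2
(Y(L(l(K(3, -3), -5))) - X)**2 = (18**2*(1 + 18**2) - 1*(-3))**2 = (324*(1 + 324) + 3)**2 = (324*325 + 3)**2 = (105300 + 3)**2 = 105303**2 = 11088721809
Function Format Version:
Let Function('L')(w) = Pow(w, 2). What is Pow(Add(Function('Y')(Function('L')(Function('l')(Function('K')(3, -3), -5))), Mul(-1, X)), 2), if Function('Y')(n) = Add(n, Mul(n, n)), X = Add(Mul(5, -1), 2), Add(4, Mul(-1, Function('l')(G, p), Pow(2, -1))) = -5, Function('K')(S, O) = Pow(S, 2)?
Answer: 11088721809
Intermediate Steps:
Function('l')(G, p) = 18 (Function('l')(G, p) = Add(8, Mul(-2, -5)) = Add(8, 10) = 18)
X = -3 (X = Add(-5, 2) = -3)
Function('Y')(n) = Add(n, Pow(n, 2))
Pow(Add(Function('Y')(Function('L')(Function('l')(Function('K')(3, -3), -5))), Mul(-1, X)), 2) = Pow(Add(Mul(Pow(18, 2), Add(1, Pow(18, 2))), Mul(-1, -3)), 2) = Pow(Add(Mul(324, Add(1, 324)), 3), 2) = Pow(Add(Mul(324, 325), 3), 2) = Pow(Add(105300, 3), 2) = Pow(105303, 2) = 11088721809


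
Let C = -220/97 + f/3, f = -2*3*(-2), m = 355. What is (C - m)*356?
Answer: -12199052/97 ≈ -1.2576e+5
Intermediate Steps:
f = 12 (f = -6*(-2) = 12)
C = 168/97 (C = -220/97 + 12/3 = -220*1/97 + 12*(⅓) = -220/97 + 4 = 168/97 ≈ 1.7320)
(C - m)*356 = (168/97 - 1*355)*356 = (168/97 - 355)*356 = -34267/97*356 = -12199052/97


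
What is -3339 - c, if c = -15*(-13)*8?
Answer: -4899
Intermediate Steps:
c = 1560 (c = 195*8 = 1560)
-3339 - c = -3339 - 1*1560 = -3339 - 1560 = -4899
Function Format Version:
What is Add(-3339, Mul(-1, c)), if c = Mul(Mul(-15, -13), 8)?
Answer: -4899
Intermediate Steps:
c = 1560 (c = Mul(195, 8) = 1560)
Add(-3339, Mul(-1, c)) = Add(-3339, Mul(-1, 1560)) = Add(-3339, -1560) = -4899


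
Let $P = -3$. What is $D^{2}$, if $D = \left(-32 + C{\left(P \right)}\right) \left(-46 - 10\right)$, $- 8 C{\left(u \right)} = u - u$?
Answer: $3211264$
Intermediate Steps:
$C{\left(u \right)} = 0$ ($C{\left(u \right)} = - \frac{u - u}{8} = \left(- \frac{1}{8}\right) 0 = 0$)
$D = 1792$ ($D = \left(-32 + 0\right) \left(-46 - 10\right) = \left(-32\right) \left(-56\right) = 1792$)
$D^{2} = 1792^{2} = 3211264$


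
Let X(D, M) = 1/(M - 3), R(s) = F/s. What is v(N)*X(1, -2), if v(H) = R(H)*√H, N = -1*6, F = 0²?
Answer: 0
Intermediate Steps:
F = 0
R(s) = 0 (R(s) = 0/s = 0)
X(D, M) = 1/(-3 + M)
N = -6
v(H) = 0 (v(H) = 0*√H = 0)
v(N)*X(1, -2) = 0/(-3 - 2) = 0/(-5) = 0*(-⅕) = 0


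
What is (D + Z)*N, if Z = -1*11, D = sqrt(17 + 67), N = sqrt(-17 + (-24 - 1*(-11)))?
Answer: I*sqrt(30)*(-11 + 2*sqrt(21)) ≈ -10.05*I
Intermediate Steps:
N = I*sqrt(30) (N = sqrt(-17 + (-24 + 11)) = sqrt(-17 - 13) = sqrt(-30) = I*sqrt(30) ≈ 5.4772*I)
D = 2*sqrt(21) (D = sqrt(84) = 2*sqrt(21) ≈ 9.1651)
Z = -11
(D + Z)*N = (2*sqrt(21) - 11)*(I*sqrt(30)) = (-11 + 2*sqrt(21))*(I*sqrt(30)) = I*sqrt(30)*(-11 + 2*sqrt(21))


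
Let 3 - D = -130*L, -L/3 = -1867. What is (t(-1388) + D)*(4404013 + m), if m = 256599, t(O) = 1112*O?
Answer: -3799904157676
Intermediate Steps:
L = 5601 (L = -3*(-1867) = 5601)
D = 728133 (D = 3 - (-130)*5601 = 3 - 1*(-728130) = 3 + 728130 = 728133)
(t(-1388) + D)*(4404013 + m) = (1112*(-1388) + 728133)*(4404013 + 256599) = (-1543456 + 728133)*4660612 = -815323*4660612 = -3799904157676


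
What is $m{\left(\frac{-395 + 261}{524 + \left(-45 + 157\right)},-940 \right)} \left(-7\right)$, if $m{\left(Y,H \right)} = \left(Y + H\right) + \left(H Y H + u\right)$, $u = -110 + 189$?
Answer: $\frac{416325455}{318} \approx 1.3092 \cdot 10^{6}$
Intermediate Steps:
$u = 79$
$m{\left(Y,H \right)} = 79 + H + Y + Y H^{2}$ ($m{\left(Y,H \right)} = \left(Y + H\right) + \left(H Y H + 79\right) = \left(H + Y\right) + \left(Y H^{2} + 79\right) = \left(H + Y\right) + \left(79 + Y H^{2}\right) = 79 + H + Y + Y H^{2}$)
$m{\left(\frac{-395 + 261}{524 + \left(-45 + 157\right)},-940 \right)} \left(-7\right) = \left(79 - 940 + \frac{-395 + 261}{524 + \left(-45 + 157\right)} + \frac{-395 + 261}{524 + \left(-45 + 157\right)} \left(-940\right)^{2}\right) \left(-7\right) = \left(79 - 940 - \frac{134}{524 + 112} + - \frac{134}{524 + 112} \cdot 883600\right) \left(-7\right) = \left(79 - 940 - \frac{134}{636} + - \frac{134}{636} \cdot 883600\right) \left(-7\right) = \left(79 - 940 - \frac{67}{318} + \left(-134\right) \frac{1}{636} \cdot 883600\right) \left(-7\right) = \left(79 - 940 - \frac{67}{318} - \frac{29600600}{159}\right) \left(-7\right) = \left(- \frac{59475065}{318}\right) \left(-7\right) = \frac{416325455}{318}$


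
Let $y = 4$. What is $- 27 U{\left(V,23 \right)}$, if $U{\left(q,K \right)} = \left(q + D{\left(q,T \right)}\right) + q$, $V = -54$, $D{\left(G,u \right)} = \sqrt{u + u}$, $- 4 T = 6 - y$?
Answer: $2916 - 27 i \approx 2916.0 - 27.0 i$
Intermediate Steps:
$T = - \frac{1}{2}$ ($T = - \frac{6 - 4}{4} = \left(- \frac{1}{4}\right) 2 = - \frac{1}{2} \approx -0.5$)
$D{\left(G,u \right)} = \sqrt{2} \sqrt{u}$ ($D{\left(G,u \right)} = \sqrt{2 u} = \sqrt{2} \sqrt{u}$)
$U{\left(q,K \right)} = i + 2 q$ ($U{\left(q,K \right)} = \left(q + \sqrt{2} \sqrt{- \frac{1}{2}}\right) + q = \left(q + \sqrt{2} \frac{i \sqrt{2}}{2}\right) + q = \left(q + i\right) + q = \left(i + q\right) + q = i + 2 q$)
$- 27 U{\left(V,23 \right)} = - 27 \left(i + 2 \left(-54\right)\right) = - 27 \left(i - 108\right) = - 27 \left(-108 + i\right) = 2916 - 27 i$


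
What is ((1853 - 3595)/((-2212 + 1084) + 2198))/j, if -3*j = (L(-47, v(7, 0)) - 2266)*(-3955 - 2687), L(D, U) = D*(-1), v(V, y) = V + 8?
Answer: 871/2628383310 ≈ 3.3138e-7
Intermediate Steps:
v(V, y) = 8 + V
L(D, U) = -D
j = -4912866 (j = -(-1*(-47) - 2266)*(-3955 - 2687)/3 = -(47 - 2266)*(-6642)/3 = -(-2219)*(-6642)/3 = -1/3*14738598 = -4912866)
((1853 - 3595)/((-2212 + 1084) + 2198))/j = ((1853 - 3595)/((-2212 + 1084) + 2198))/(-4912866) = -1742/(-1128 + 2198)*(-1/4912866) = -1742/1070*(-1/4912866) = -1742*1/1070*(-1/4912866) = -871/535*(-1/4912866) = 871/2628383310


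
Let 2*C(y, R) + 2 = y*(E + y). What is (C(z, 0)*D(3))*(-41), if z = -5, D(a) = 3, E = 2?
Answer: -1599/2 ≈ -799.50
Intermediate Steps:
C(y, R) = -1 + y*(2 + y)/2 (C(y, R) = -1 + (y*(2 + y))/2 = -1 + y*(2 + y)/2)
(C(z, 0)*D(3))*(-41) = ((-1 - 5 + (½)*(-5)²)*3)*(-41) = ((-1 - 5 + (½)*25)*3)*(-41) = ((-1 - 5 + 25/2)*3)*(-41) = ((13/2)*3)*(-41) = (39/2)*(-41) = -1599/2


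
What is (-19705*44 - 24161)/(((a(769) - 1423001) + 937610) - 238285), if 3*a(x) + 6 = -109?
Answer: 2673543/2171143 ≈ 1.2314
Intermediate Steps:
a(x) = -115/3 (a(x) = -2 + (⅓)*(-109) = -2 - 109/3 = -115/3)
(-19705*44 - 24161)/(((a(769) - 1423001) + 937610) - 238285) = (-19705*44 - 24161)/(((-115/3 - 1423001) + 937610) - 238285) = (-867020 - 24161)/((-4269118/3 + 937610) - 238285) = -891181/(-1456288/3 - 238285) = -891181/(-2171143/3) = -891181*(-3/2171143) = 2673543/2171143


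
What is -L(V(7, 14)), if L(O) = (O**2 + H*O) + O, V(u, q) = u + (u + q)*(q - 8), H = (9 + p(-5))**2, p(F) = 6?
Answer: -47747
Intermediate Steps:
H = 225 (H = (9 + 6)**2 = 15**2 = 225)
V(u, q) = u + (-8 + q)*(q + u) (V(u, q) = u + (q + u)*(-8 + q) = u + (-8 + q)*(q + u))
L(O) = O**2 + 226*O (L(O) = (O**2 + 225*O) + O = O**2 + 226*O)
-L(V(7, 14)) = -(14**2 - 8*14 - 7*7 + 14*7)*(226 + (14**2 - 8*14 - 7*7 + 14*7)) = -(196 - 112 - 49 + 98)*(226 + (196 - 112 - 49 + 98)) = -133*(226 + 133) = -133*359 = -1*47747 = -47747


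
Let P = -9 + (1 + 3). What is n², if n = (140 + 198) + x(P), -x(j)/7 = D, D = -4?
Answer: 133956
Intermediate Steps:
P = -5 (P = -9 + 4 = -5)
x(j) = 28 (x(j) = -7*(-4) = 28)
n = 366 (n = (140 + 198) + 28 = 338 + 28 = 366)
n² = 366² = 133956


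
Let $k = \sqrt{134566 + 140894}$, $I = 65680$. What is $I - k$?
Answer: $65680 - 2 \sqrt{68865} \approx 65155.0$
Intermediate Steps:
$k = 2 \sqrt{68865}$ ($k = \sqrt{275460} = 2 \sqrt{68865} \approx 524.84$)
$I - k = 65680 - 2 \sqrt{68865}$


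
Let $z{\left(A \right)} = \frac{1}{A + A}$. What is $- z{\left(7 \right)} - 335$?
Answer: $- \frac{4691}{14} \approx -335.07$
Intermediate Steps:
$z{\left(A \right)} = \frac{1}{2 A}$
$- z{\left(7 \right)} - 335 = - \frac{1}{2 \cdot 7} - 335 = \left(-1\right) \frac{1}{14} - 335 = - \frac{1}{14} - 335 = - \frac{4691}{14}$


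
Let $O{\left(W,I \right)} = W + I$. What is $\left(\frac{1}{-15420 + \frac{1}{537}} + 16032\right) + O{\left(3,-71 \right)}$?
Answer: $\frac{132190524059}{8280539} \approx 15964.0$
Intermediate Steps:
$O{\left(W,I \right)} = I + W$
$\left(\frac{1}{-15420 + \frac{1}{537}} + 16032\right) + O{\left(3,-71 \right)} = \left(\frac{1}{-15420 + \frac{1}{537}} + 16032\right) + \left(-71 + 3\right) = \left(\frac{1}{-15420 + \frac{1}{537}} + 16032\right) - 68 = \left(\frac{1}{- \frac{8280539}{537}} + 16032\right) - 68 = \left(- \frac{537}{8280539} + 16032\right) - 68 = \frac{132753600711}{8280539} - 68 = \frac{132190524059}{8280539}$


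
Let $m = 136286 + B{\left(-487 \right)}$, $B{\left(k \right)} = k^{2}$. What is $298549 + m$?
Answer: $672004$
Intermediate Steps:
$m = 373455$ ($m = 136286 + \left(-487\right)^{2} = 136286 + 237169 = 373455$)
$298549 + m = 298549 + 373455 = 672004$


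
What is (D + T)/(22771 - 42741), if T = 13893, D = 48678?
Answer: -62571/19970 ≈ -3.1333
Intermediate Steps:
(D + T)/(22771 - 42741) = (48678 + 13893)/(22771 - 42741) = 62571/(-19970) = 62571*(-1/19970) = -62571/19970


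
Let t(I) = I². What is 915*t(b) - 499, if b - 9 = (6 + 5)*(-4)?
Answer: 1120376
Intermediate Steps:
b = -35 (b = 9 + (6 + 5)*(-4) = 9 + 11*(-4) = 9 - 44 = -35)
915*t(b) - 499 = 915*(-35)² - 499 = 915*1225 - 499 = 1120875 - 499 = 1120376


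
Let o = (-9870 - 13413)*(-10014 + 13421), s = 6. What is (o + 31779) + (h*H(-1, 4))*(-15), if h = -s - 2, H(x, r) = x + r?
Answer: -79293042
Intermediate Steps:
H(x, r) = r + x
o = -79325181 (o = -23283*3407 = -79325181)
h = -8 (h = -1*6 - 2 = -6 - 2 = -8)
(o + 31779) + (h*H(-1, 4))*(-15) = (-79325181 + 31779) - 8*(4 - 1)*(-15) = -79293402 - 8*3*(-15) = -79293402 - 24*(-15) = -79293402 + 360 = -79293042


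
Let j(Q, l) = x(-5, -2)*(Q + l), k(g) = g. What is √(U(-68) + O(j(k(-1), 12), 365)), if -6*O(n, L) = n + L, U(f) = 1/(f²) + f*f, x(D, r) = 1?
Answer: √189824457/204 ≈ 67.538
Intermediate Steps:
U(f) = f⁻² + f²
j(Q, l) = Q + l (j(Q, l) = 1*(Q + l) = Q + l)
O(n, L) = -L/6 - n/6 (O(n, L) = -(n + L)/6 = -(L + n)/6 = -L/6 - n/6)
√(U(-68) + O(j(k(-1), 12), 365)) = √((1 + (-68)⁴)/(-68)² + (-⅙*365 - (-1 + 12)/6)) = √((1 + 21381376)/4624 + (-365/6 - ⅙*11)) = √((1/4624)*21381377 + (-365/6 - 11/6)) = √(21381377/4624 - 188/3) = √(63274819/13872) = √189824457/204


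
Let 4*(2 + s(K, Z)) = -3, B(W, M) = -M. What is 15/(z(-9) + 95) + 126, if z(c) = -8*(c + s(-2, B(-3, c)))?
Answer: 7943/63 ≈ 126.08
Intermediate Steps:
s(K, Z) = -11/4 (s(K, Z) = -2 + (¼)*(-3) = -2 - ¾ = -11/4)
z(c) = 22 - 8*c (z(c) = -8*(c - 11/4) = -8*(-11/4 + c) = 22 - 8*c)
15/(z(-9) + 95) + 126 = 15/((22 - 8*(-9)) + 95) + 126 = 15/((22 + 72) + 95) + 126 = 15/(94 + 95) + 126 = 15/189 + 126 = 15*(1/189) + 126 = 5/63 + 126 = 7943/63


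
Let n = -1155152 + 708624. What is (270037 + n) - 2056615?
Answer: -2233106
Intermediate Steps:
n = -446528
(270037 + n) - 2056615 = (270037 - 446528) - 2056615 = -176491 - 2056615 = -2233106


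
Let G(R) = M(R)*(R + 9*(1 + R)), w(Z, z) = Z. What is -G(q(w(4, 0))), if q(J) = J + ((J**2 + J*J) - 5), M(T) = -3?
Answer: 957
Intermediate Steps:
q(J) = -5 + J + 2*J**2 (q(J) = J + ((J**2 + J**2) - 5) = J + (2*J**2 - 5) = J + (-5 + 2*J**2) = -5 + J + 2*J**2)
G(R) = -27 - 30*R (G(R) = -3*(R + 9*(1 + R)) = -3*(R + (9 + 9*R)) = -3*(9 + 10*R) = -27 - 30*R)
-G(q(w(4, 0))) = -(-27 - 30*(-5 + 4 + 2*4**2)) = -(-27 - 30*(-5 + 4 + 2*16)) = -(-27 - 30*(-5 + 4 + 32)) = -(-27 - 30*31) = -(-27 - 930) = -1*(-957) = 957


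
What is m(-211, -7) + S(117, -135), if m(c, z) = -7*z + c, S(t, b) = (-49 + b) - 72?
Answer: -418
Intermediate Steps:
S(t, b) = -121 + b
m(c, z) = c - 7*z
m(-211, -7) + S(117, -135) = (-211 - 7*(-7)) + (-121 - 135) = (-211 + 49) - 256 = -162 - 256 = -418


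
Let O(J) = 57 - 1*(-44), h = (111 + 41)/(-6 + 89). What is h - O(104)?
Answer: -8231/83 ≈ -99.169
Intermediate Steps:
h = 152/83 ≈ 1.8313
O(J) = 101 (O(J) = 57 + 44 = 101)
h - O(104) = 152/83 - 1*101 = 152/83 - 101 = -8231/83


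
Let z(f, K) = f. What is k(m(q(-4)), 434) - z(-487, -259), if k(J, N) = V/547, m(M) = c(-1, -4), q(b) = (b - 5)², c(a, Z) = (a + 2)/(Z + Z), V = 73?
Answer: 266462/547 ≈ 487.13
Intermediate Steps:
c(a, Z) = (2 + a)/(2*Z) (c(a, Z) = (2 + a)/((2*Z)) = (2 + a)*(1/(2*Z)) = (2 + a)/(2*Z))
q(b) = (-5 + b)²
m(M) = -⅛ (m(M) = (½)*(2 - 1)/(-4) = (½)*(-¼)*1 = -⅛)
k(J, N) = 73/547
k(m(q(-4)), 434) - z(-487, -259) = 73/547 - 1*(-487) = 73/547 + 487 = 266462/547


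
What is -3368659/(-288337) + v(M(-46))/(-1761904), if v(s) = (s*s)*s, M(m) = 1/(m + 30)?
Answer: 3472971346976999/297265511071744 ≈ 11.683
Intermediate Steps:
M(m) = 1/(30 + m)
v(s) = s**3 (v(s) = s**2*s = s**3)
-3368659/(-288337) + v(M(-46))/(-1761904) = -3368659/(-288337) + (1/(30 - 46))**3/(-1761904) = -3368659*(-1/288337) + (1/(-16))**3*(-1/1761904) = 481237/41191 + (-1/16)**3*(-1/1761904) = 481237/41191 - 1/4096*(-1/1761904) = 481237/41191 + 1/7216758784 = 3472971346976999/297265511071744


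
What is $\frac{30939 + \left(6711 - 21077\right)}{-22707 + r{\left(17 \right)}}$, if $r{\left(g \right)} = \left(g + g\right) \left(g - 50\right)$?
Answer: $- \frac{16573}{23829} \approx -0.6955$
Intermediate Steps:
$r{\left(g \right)} = 2 g \left(-50 + g\right)$
$\frac{30939 + \left(6711 - 21077\right)}{-22707 + r{\left(17 \right)}} = \frac{30939 + \left(6711 - 21077\right)}{-22707 + 2 \cdot 17 \left(-50 + 17\right)} = \frac{30939 + \left(6711 - 21077\right)}{-22707 + 2 \cdot 17 \left(-33\right)} = \frac{30939 - 14366}{-22707 - 1122} = \frac{16573}{-23829} = 16573 \left(- \frac{1}{23829}\right) = - \frac{16573}{23829}$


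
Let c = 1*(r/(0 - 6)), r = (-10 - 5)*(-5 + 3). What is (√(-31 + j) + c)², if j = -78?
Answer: (5 - I*√109)² ≈ -84.0 - 104.4*I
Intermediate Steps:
r = 30 (r = -15*(-2) = 30)
c = -5 (c = 1*(30/(0 - 6)) = 1*(30/(-6)) = 1*(30*(-⅙)) = 1*(-5) = -5)
(√(-31 + j) + c)² = (√(-31 - 78) - 5)² = (√(-109) - 5)² = (I*√109 - 5)² = (-5 + I*√109)²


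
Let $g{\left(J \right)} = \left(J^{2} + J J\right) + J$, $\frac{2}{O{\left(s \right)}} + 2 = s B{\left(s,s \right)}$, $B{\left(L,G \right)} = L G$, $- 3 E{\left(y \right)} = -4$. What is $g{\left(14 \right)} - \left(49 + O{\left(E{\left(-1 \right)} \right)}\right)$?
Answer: $\frac{1758}{5} \approx 351.6$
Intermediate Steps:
$E{\left(y \right)} = \frac{4}{3}$ ($E{\left(y \right)} = \left(- \frac{1}{3}\right) \left(-4\right) = \frac{4}{3}$)
$B{\left(L,G \right)} = G L$
$O{\left(s \right)} = \frac{2}{-2 + s^{3}}$ ($O{\left(s \right)} = \frac{2}{-2 + s s s} = \frac{2}{-2 + s s^{2}} = \frac{2}{-2 + s^{3}}$)
$g{\left(J \right)} = J + 2 J^{2}$ ($g{\left(J \right)} = \left(J^{2} + J^{2}\right) + J = 2 J^{2} + J = J + 2 J^{2}$)
$g{\left(14 \right)} - \left(49 + O{\left(E{\left(-1 \right)} \right)}\right) = 14 \left(1 + 2 \cdot 14\right) - \left(49 + \frac{2}{-2 + \left(\frac{4}{3}\right)^{3}}\right) = 14 \left(1 + 28\right) - \left(49 + \frac{2}{-2 + \frac{64}{27}}\right) = 14 \cdot 29 - \left(49 + \frac{2}{\frac{10}{27}}\right) = 406 - \left(49 + 2 \cdot \frac{27}{10}\right) = 406 - \frac{272}{5} = \frac{1758}{5}$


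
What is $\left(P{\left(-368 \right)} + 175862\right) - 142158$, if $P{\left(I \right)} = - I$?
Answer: $34072$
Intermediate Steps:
$\left(P{\left(-368 \right)} + 175862\right) - 142158 = \left(\left(-1\right) \left(-368\right) + 175862\right) - 142158 = \left(368 + 175862\right) - 142158 = 176230 - 142158 = 34072$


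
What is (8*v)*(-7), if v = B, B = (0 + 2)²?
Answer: -224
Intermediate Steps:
B = 4 (B = 2² = 4)
v = 4
(8*v)*(-7) = (8*4)*(-7) = 32*(-7) = -224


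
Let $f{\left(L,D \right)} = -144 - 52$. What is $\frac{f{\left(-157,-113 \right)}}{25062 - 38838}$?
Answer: $\frac{7}{492} \approx 0.014228$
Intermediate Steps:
$f{\left(L,D \right)} = -196$ ($f{\left(L,D \right)} = -144 - 52 = -196$)
$\frac{f{\left(-157,-113 \right)}}{25062 - 38838} = - \frac{196}{25062 - 38838} = - \frac{196}{-13776} = \left(-196\right) \left(- \frac{1}{13776}\right) = \frac{7}{492}$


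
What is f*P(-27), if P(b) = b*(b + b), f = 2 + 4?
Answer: 8748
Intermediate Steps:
f = 6
P(b) = 2*b² (P(b) = b*(2*b) = 2*b²)
f*P(-27) = 6*(2*(-27)²) = 6*(2*729) = 6*1458 = 8748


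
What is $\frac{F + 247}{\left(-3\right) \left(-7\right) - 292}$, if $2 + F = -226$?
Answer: $- \frac{19}{271} \approx -0.070111$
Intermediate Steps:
$F = -228$ ($F = -2 - 226 = -228$)
$\frac{F + 247}{\left(-3\right) \left(-7\right) - 292} = \frac{-228 + 247}{\left(-3\right) \left(-7\right) - 292} = \frac{19}{21 - 292} = \frac{19}{-271} = 19 \left(- \frac{1}{271}\right) = - \frac{19}{271}$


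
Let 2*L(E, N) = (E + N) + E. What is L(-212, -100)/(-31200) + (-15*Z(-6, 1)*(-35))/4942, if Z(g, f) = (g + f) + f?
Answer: -2293757/5506800 ≈ -0.41653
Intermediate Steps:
Z(g, f) = g + 2*f (Z(g, f) = (f + g) + f = g + 2*f)
L(E, N) = E + N/2 (L(E, N) = ((E + N) + E)/2 = (N + 2*E)/2 = E + N/2)
L(-212, -100)/(-31200) + (-15*Z(-6, 1)*(-35))/4942 = (-212 + (½)*(-100))/(-31200) + (-15*(-6 + 2*1)*(-35))/4942 = (-212 - 50)*(-1/31200) + (-15*(-6 + 2)*(-35))*(1/4942) = -262*(-1/31200) + (-15*(-4)*(-35))*(1/4942) = 131/15600 + (60*(-35))*(1/4942) = 131/15600 - 2100*1/4942 = 131/15600 - 150/353 = -2293757/5506800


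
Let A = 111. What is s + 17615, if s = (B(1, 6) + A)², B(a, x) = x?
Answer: 31304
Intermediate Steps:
s = 13689 (s = (6 + 111)² = 117² = 13689)
s + 17615 = 13689 + 17615 = 31304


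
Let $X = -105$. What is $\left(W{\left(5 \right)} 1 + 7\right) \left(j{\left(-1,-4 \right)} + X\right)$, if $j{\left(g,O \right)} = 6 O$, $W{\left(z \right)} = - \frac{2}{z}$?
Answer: $- \frac{4257}{5} \approx -851.4$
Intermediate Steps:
$\left(W{\left(5 \right)} 1 + 7\right) \left(j{\left(-1,-4 \right)} + X\right) = \left(- \frac{2}{5} \cdot 1 + 7\right) \left(6 \left(-4\right) - 105\right) = \left(\left(-2\right) \frac{1}{5} \cdot 1 + 7\right) \left(-24 - 105\right) = \left(\left(- \frac{2}{5}\right) 1 + 7\right) \left(-129\right) = \left(- \frac{2}{5} + 7\right) \left(-129\right) = \frac{33}{5} \left(-129\right) = - \frac{4257}{5}$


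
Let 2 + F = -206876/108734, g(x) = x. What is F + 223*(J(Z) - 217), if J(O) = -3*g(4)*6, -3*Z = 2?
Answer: -3504002221/54367 ≈ -64451.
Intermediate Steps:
Z = -⅔ (Z = -⅓*2 = -⅔ ≈ -0.66667)
J(O) = -72 (J(O) = -3*4*6 = -12*6 = -72)
F = -212172/54367 (F = -2 - 206876/108734 = -2 - 206876*1/108734 = -2 - 103438/54367 = -212172/54367 ≈ -3.9026)
F + 223*(J(Z) - 217) = -212172/54367 + 223*(-72 - 217) = -212172/54367 + 223*(-289) = -212172/54367 - 64447 = -3504002221/54367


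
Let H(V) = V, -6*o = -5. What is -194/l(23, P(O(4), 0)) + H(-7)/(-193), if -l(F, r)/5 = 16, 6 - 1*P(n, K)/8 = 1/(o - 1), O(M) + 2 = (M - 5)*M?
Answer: 19001/7720 ≈ 2.4613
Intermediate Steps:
o = 5/6 (o = -1/6*(-5) = 5/6 ≈ 0.83333)
O(M) = -2 + M*(-5 + M) (O(M) = -2 + (M - 5)*M = -2 + (-5 + M)*M = -2 + M*(-5 + M))
P(n, K) = 96 (P(n, K) = 48 - 8/(5/6 - 1) = 48 - 8/(-1/6) = 48 - 8*(-6) = 48 + 48 = 96)
l(F, r) = -80 (l(F, r) = -5*16 = -80)
-194/l(23, P(O(4), 0)) + H(-7)/(-193) = -194/(-80) - 7/(-193) = -194*(-1/80) - 7*(-1/193) = 97/40 + 7/193 = 19001/7720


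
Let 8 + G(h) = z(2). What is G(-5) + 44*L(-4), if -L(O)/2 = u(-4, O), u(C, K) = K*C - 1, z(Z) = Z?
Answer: -1326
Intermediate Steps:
G(h) = -6 (G(h) = -8 + 2 = -6)
u(C, K) = -1 + C*K (u(C, K) = C*K - 1 = -1 + C*K)
L(O) = 2 + 8*O (L(O) = -2*(-1 - 4*O) = 2 + 8*O)
G(-5) + 44*L(-4) = -6 + 44*(2 + 8*(-4)) = -6 + 44*(2 - 32) = -6 + 44*(-30) = -6 - 1320 = -1326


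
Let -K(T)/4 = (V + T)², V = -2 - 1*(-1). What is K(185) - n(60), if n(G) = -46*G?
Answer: -132664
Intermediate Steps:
V = -1 (V = -2 + 1 = -1)
K(T) = -4*(-1 + T)²
K(185) - n(60) = -4*(-1 + 185)² - (-46)*60 = -4*184² - 1*(-2760) = -4*33856 + 2760 = -135424 + 2760 = -132664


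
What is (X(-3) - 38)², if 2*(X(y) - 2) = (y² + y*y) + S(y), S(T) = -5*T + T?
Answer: 441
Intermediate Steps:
S(T) = -4*T
X(y) = 2 + y² - 2*y (X(y) = 2 + ((y² + y*y) - 4*y)/2 = 2 + ((y² + y²) - 4*y)/2 = 2 + (2*y² - 4*y)/2 = 2 + (-4*y + 2*y²)/2 = 2 + (y² - 2*y) = 2 + y² - 2*y)
(X(-3) - 38)² = ((2 + (-3)² - 2*(-3)) - 38)² = ((2 + 9 + 6) - 38)² = (17 - 38)² = (-21)² = 441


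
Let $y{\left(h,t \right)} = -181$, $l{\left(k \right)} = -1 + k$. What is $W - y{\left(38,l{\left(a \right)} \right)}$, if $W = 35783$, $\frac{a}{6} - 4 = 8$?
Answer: $35964$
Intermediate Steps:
$a = 72$ ($a = 24 + 6 \cdot 8 = 24 + 48 = 72$)
$W - y{\left(38,l{\left(a \right)} \right)} = 35783 - -181 = 35783 + 181 = 35964$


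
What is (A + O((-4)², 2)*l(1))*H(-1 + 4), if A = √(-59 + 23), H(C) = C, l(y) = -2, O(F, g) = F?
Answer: -96 + 18*I ≈ -96.0 + 18.0*I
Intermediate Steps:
A = 6*I (A = √(-36) = 6*I ≈ 6.0*I)
(A + O((-4)², 2)*l(1))*H(-1 + 4) = (6*I + (-4)²*(-2))*(-1 + 4) = (6*I + 16*(-2))*3 = (6*I - 32)*3 = (-32 + 6*I)*3 = -96 + 18*I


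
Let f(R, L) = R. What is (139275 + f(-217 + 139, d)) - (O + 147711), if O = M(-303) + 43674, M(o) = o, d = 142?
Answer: -51885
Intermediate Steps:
O = 43371 (O = -303 + 43674 = 43371)
(139275 + f(-217 + 139, d)) - (O + 147711) = (139275 + (-217 + 139)) - (43371 + 147711) = (139275 - 78) - 1*191082 = 139197 - 191082 = -51885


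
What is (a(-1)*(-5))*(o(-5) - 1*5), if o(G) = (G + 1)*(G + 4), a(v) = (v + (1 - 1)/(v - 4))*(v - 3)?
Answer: 20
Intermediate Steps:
a(v) = v*(-3 + v) (a(v) = (v + 0/(-4 + v))*(-3 + v) = (v + 0)*(-3 + v) = v*(-3 + v))
o(G) = (1 + G)*(4 + G)
(a(-1)*(-5))*(o(-5) - 1*5) = (-(-3 - 1)*(-5))*((4 + (-5)**2 + 5*(-5)) - 1*5) = (-1*(-4)*(-5))*((4 + 25 - 25) - 5) = (4*(-5))*(4 - 5) = -20*(-1) = 20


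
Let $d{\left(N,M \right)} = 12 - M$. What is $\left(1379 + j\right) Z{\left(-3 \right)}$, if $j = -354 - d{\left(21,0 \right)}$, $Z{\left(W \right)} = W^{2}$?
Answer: $9117$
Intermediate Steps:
$j = -366$ ($j = -354 - \left(12 - 0\right) = -354 - \left(12 + 0\right) = -354 - 12 = -366$)
$\left(1379 + j\right) Z{\left(-3 \right)} = \left(1379 - 366\right) \left(-3\right)^{2} = 1013 \cdot 9 = 9117$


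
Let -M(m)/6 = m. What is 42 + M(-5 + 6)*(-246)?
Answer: 1518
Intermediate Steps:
M(m) = -6*m
42 + M(-5 + 6)*(-246) = 42 - 6*(-5 + 6)*(-246) = 42 - 6*1*(-246) = 42 - 6*(-246) = 42 + 1476 = 1518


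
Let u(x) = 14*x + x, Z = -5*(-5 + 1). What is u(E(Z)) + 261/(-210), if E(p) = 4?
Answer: 4113/70 ≈ 58.757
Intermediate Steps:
Z = 20 (Z = -5*(-4) = 20)
u(x) = 15*x
u(E(Z)) + 261/(-210) = 15*4 + 261/(-210) = 60 + 261*(-1/210) = 60 - 87/70 = 4113/70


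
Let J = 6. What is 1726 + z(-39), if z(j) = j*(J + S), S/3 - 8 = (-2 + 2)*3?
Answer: 556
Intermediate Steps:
S = 24 (S = 24 + 3*((-2 + 2)*3) = 24 + 3*(0*3) = 24 + 3*0 = 24 + 0 = 24)
z(j) = 30*j (z(j) = j*(6 + 24) = j*30 = 30*j)
1726 + z(-39) = 1726 + 30*(-39) = 1726 - 1170 = 556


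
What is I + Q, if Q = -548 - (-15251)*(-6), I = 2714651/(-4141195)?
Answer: -381216279181/4141195 ≈ -92055.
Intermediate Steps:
I = -2714651/4141195 (I = 2714651*(-1/4141195) = -2714651/4141195 ≈ -0.65552)
Q = -92054 (Q = -548 - 151*606 = -548 - 91506 = -92054)
I + Q = -2714651/4141195 - 92054 = -381216279181/4141195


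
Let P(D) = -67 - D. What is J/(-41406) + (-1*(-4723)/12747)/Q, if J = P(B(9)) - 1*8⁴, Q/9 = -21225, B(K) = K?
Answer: 1693101065927/16803905153175 ≈ 0.10076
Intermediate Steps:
Q = -191025 (Q = 9*(-21225) = -191025)
J = -4172 (J = (-67 - 1*9) - 1*8⁴ = (-67 - 9) - 1*4096 = -76 - 4096 = -4172)
J/(-41406) + (-1*(-4723)/12747)/Q = -4172/(-41406) + (-1*(-4723)/12747)/(-191025) = -4172*(-1/41406) + (4723*(1/12747))*(-1/191025) = 2086/20703 + (4723/12747)*(-1/191025) = 2086/20703 - 4723/2434995675 = 1693101065927/16803905153175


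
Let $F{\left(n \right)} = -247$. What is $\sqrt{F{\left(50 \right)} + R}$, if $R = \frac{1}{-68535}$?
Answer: $\frac{i \sqrt{128907831790}}{22845} \approx 15.716 i$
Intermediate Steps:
$R = - \frac{1}{68535} \approx -1.4591 \cdot 10^{-5}$
$\sqrt{F{\left(50 \right)} + R} = \sqrt{-247 - \frac{1}{68535}} = \sqrt{- \frac{16928146}{68535}} = \frac{i \sqrt{128907831790}}{22845}$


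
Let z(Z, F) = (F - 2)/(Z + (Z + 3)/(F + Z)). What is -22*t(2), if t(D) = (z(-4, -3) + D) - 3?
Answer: -176/27 ≈ -6.5185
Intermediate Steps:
z(Z, F) = (-2 + F)/(Z + (3 + Z)/(F + Z))
t(D) = -46/27 + D (t(D) = (((-3)² - 2*(-3) - 2*(-4) - 3*(-4))/(3 - 4 + (-4)² - 3*(-4)) + D) - 3 = ((9 + 6 + 8 + 12)/(3 - 4 + 16 + 12) + D) - 3 = (35/27 + D) - 3 = -46/27 + D)
-22*t(2) = -22*(-46/27 + 2) = -22*8/27 = -176/27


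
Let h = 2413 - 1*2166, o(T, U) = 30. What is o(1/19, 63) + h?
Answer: 277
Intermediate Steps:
h = 247 (h = 2413 - 2166 = 247)
o(1/19, 63) + h = 30 + 247 = 277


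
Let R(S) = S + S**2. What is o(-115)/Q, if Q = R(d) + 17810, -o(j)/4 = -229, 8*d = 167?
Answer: 58624/1169065 ≈ 0.050146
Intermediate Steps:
d = 167/8 (d = (1/8)*167 = 167/8 ≈ 20.875)
o(j) = 916 (o(j) = -4*(-229) = 916)
Q = 1169065/64 (Q = 167*(1 + 167/8)/8 + 17810 = (167/8)*(175/8) + 17810 = 29225/64 + 17810 = 1169065/64 ≈ 18267.)
o(-115)/Q = 916/(1169065/64) = 916*(64/1169065) = 58624/1169065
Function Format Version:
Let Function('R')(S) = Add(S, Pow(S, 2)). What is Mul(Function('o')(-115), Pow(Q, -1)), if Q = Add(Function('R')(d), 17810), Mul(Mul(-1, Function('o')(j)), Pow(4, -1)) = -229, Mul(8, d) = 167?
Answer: Rational(58624, 1169065) ≈ 0.050146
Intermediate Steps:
d = Rational(167, 8) (d = Mul(Rational(1, 8), 167) = Rational(167, 8) ≈ 20.875)
Function('o')(j) = 916 (Function('o')(j) = Mul(-4, -229) = 916)
Q = Rational(1169065, 64) (Q = Add(Mul(Rational(167, 8), Add(1, Rational(167, 8))), 17810) = Add(Mul(Rational(167, 8), Rational(175, 8)), 17810) = Add(Rational(29225, 64), 17810) = Rational(1169065, 64) ≈ 18267.)
Mul(Function('o')(-115), Pow(Q, -1)) = Mul(916, Pow(Rational(1169065, 64), -1)) = Mul(916, Rational(64, 1169065)) = Rational(58624, 1169065)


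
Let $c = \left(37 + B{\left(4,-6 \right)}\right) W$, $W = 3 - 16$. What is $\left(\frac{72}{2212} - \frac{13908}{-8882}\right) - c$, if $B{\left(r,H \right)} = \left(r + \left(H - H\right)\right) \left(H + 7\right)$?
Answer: $\frac{1312905809}{2455873} \approx 534.6$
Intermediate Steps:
$W = -13$ ($W = 3 - 16 = -13$)
$B{\left(r,H \right)} = r \left(7 + H\right)$ ($B{\left(r,H \right)} = \left(r + 0\right) \left(7 + H\right) = r \left(7 + H\right)$)
$c = -533$ ($c = \left(37 + 4 \left(7 - 6\right)\right) \left(-13\right) = \left(37 + 4 \cdot 1\right) \left(-13\right) = \left(37 + 4\right) \left(-13\right) = 41 \left(-13\right) = -533$)
$\left(\frac{72}{2212} - \frac{13908}{-8882}\right) - c = \left(\frac{72}{2212} - \frac{13908}{-8882}\right) - -533 = \left(72 \cdot \frac{1}{2212} - - \frac{6954}{4441}\right) + 533 = \left(\frac{18}{553} + \frac{6954}{4441}\right) + 533 = \frac{3925500}{2455873} + 533 = \frac{1312905809}{2455873}$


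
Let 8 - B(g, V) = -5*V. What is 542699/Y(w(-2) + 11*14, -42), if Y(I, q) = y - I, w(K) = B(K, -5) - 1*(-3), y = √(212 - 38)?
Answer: -37988930/9713 - 542699*√174/19426 ≈ -4279.7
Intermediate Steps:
B(g, V) = 8 + 5*V (B(g, V) = 8 - (-5)*V = 8 + 5*V)
y = √174 ≈ 13.191
w(K) = -14 (w(K) = (8 + 5*(-5)) - 1*(-3) = (8 - 25) + 3 = -17 + 3 = -14)
Y(I, q) = √174 - I
542699/Y(w(-2) + 11*14, -42) = 542699/(√174 - (-14 + 11*14)) = 542699/(√174 - (-14 + 154)) = 542699/(√174 - 1*140) = 542699/(√174 - 140) = 542699/(-140 + √174)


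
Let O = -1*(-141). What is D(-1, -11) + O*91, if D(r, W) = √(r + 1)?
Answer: 12831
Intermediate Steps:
D(r, W) = √(1 + r)
O = 141
D(-1, -11) + O*91 = √(1 - 1) + 141*91 = √0 + 12831 = 0 + 12831 = 12831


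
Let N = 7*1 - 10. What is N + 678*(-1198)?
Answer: -812247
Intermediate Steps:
N = -3 (N = 7 - 10 = -3)
N + 678*(-1198) = -3 + 678*(-1198) = -3 - 812244 = -812247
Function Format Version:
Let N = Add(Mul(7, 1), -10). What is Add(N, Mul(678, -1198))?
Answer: -812247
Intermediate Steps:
N = -3 (N = Add(7, -10) = -3)
Add(N, Mul(678, -1198)) = Add(-3, Mul(678, -1198)) = Add(-3, -812244) = -812247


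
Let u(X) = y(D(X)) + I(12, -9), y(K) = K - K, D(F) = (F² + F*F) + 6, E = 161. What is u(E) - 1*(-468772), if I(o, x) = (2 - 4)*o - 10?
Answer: 468738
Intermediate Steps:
I(o, x) = -10 - 2*o (I(o, x) = -2*o - 10 = -10 - 2*o)
D(F) = 6 + 2*F² (D(F) = (F² + F²) + 6 = 2*F² + 6 = 6 + 2*F²)
y(K) = 0
u(X) = -34 (u(X) = 0 + (-10 - 2*12) = 0 + (-10 - 24) = 0 - 34 = -34)
u(E) - 1*(-468772) = -34 - 1*(-468772) = -34 + 468772 = 468738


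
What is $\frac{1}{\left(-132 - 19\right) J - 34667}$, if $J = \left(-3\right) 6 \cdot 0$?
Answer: $- \frac{1}{34667} \approx -2.8846 \cdot 10^{-5}$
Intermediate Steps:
$J = 0$ ($J = \left(-18\right) 0 = 0$)
$\frac{1}{\left(-132 - 19\right) J - 34667} = \frac{1}{\left(-132 - 19\right) 0 - 34667} = \frac{1}{\left(-151\right) 0 - 34667} = \frac{1}{0 - 34667} = \frac{1}{-34667} = - \frac{1}{34667}$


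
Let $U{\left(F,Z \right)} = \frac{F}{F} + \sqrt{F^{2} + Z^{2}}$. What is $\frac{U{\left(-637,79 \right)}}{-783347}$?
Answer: $- \frac{1}{783347} - \frac{\sqrt{412010}}{783347} \approx -0.00082068$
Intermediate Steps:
$U{\left(F,Z \right)} = 1 + \sqrt{F^{2} + Z^{2}}$
$\frac{U{\left(-637,79 \right)}}{-783347} = \frac{1 + \sqrt{\left(-637\right)^{2} + 79^{2}}}{-783347} = \left(1 + \sqrt{405769 + 6241}\right) \left(- \frac{1}{783347}\right) = \left(1 + \sqrt{412010}\right) \left(- \frac{1}{783347}\right) = - \frac{1}{783347} - \frac{\sqrt{412010}}{783347}$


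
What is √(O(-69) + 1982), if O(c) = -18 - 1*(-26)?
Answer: √1990 ≈ 44.609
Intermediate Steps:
O(c) = 8 (O(c) = -18 + 26 = 8)
√(O(-69) + 1982) = √(8 + 1982) = √1990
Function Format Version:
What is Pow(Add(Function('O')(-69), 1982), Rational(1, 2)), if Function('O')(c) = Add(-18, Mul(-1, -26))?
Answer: Pow(1990, Rational(1, 2)) ≈ 44.609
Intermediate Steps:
Function('O')(c) = 8 (Function('O')(c) = Add(-18, 26) = 8)
Pow(Add(Function('O')(-69), 1982), Rational(1, 2)) = Pow(Add(8, 1982), Rational(1, 2)) = Pow(1990, Rational(1, 2))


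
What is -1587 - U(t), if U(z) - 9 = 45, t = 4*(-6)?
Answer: -1641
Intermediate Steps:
t = -24
U(z) = 54 (U(z) = 9 + 45 = 54)
-1587 - U(t) = -1587 - 1*54 = -1587 - 54 = -1641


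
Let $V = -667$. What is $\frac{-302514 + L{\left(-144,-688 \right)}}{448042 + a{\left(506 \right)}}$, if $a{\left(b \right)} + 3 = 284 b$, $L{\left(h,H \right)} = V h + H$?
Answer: $- \frac{207154}{591743} \approx -0.35007$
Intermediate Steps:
$L{\left(h,H \right)} = H - 667 h$ ($L{\left(h,H \right)} = - 667 h + H = H - 667 h$)
$a{\left(b \right)} = -3 + 284 b$
$\frac{-302514 + L{\left(-144,-688 \right)}}{448042 + a{\left(506 \right)}} = \frac{-302514 - -95360}{448042 + \left(-3 + 284 \cdot 506\right)} = \frac{-302514 + \left(-688 + 96048\right)}{448042 + \left(-3 + 143704\right)} = \frac{-302514 + 95360}{448042 + 143701} = - \frac{207154}{591743}$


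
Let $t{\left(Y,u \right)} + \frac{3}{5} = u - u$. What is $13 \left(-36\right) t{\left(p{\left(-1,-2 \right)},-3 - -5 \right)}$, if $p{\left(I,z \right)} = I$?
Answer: $\frac{1404}{5} \approx 280.8$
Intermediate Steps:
$t{\left(Y,u \right)} = - \frac{3}{5}$ ($t{\left(Y,u \right)} = - \frac{3}{5} + \left(u - u\right) = - \frac{3}{5} + 0 = - \frac{3}{5}$)
$13 \left(-36\right) t{\left(p{\left(-1,-2 \right)},-3 - -5 \right)} = 13 \left(-36\right) \left(- \frac{3}{5}\right) = \left(-468\right) \left(- \frac{3}{5}\right) = \frac{1404}{5}$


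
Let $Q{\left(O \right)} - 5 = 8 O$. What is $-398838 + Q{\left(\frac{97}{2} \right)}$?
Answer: $-398445$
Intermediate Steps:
$Q{\left(O \right)} = 5 + 8 O$
$-398838 + Q{\left(\frac{97}{2} \right)} = -398838 + \left(5 + 8 \cdot \frac{97}{2}\right) = -398838 + \left(5 + 388\right) = -398838 + 393 = -398445$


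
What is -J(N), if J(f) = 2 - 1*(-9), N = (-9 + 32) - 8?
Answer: -11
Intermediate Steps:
N = 15 (N = 23 - 8 = 15)
J(f) = 11 (J(f) = 2 + 9 = 11)
-J(N) = -1*11 = -11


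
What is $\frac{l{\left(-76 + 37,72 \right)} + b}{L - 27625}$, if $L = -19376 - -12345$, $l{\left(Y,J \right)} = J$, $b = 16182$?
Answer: $- \frac{2709}{5776} \approx -0.46901$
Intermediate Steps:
$L = -7031$ ($L = -19376 + 12345 = -7031$)
$\frac{l{\left(-76 + 37,72 \right)} + b}{L - 27625} = \frac{72 + 16182}{-7031 - 27625} = \frac{16254}{-34656} = 16254 \left(- \frac{1}{34656}\right) = - \frac{2709}{5776}$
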